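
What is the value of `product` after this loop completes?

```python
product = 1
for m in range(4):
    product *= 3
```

3^4 = 81
`product` takes the values: 1 → 3 → 9 → 27 → 81

Answer: 81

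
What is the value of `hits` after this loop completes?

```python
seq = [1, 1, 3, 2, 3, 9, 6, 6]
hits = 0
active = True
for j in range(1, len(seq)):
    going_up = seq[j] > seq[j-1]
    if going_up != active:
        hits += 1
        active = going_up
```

Count direction changes in [1, 1, 3, 2, 3, 9, 6, 6]
`hits` takes the values: 0 → 1 → 2 → 3 → 4 → 5

Answer: 5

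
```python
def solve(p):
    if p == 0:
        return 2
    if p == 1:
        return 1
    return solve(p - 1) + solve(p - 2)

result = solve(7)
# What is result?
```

Build up from base cases: solve(0)=2, solve(1)=1, solve(2)=3, solve(3)=4, solve(4)=7, solve(5)=11, solve(6)=18, ..., solve(7)=29

Answer: 29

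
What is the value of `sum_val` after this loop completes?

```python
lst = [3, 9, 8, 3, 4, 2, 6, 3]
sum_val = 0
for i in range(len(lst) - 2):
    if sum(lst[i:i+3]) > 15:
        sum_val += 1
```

Count windows with sum > 15
`sum_val` takes the values: 0 → 1 → 2

Answer: 2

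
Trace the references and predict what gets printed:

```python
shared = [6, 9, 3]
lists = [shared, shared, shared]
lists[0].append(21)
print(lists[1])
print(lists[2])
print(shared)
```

Key concept: list of same reference.
Step by step:
`shared = [6, 9, 3]` → shared = [6, 9, 3]
`lists = [shared, shared, shared]` → lists = [[6, 9, 3], [6, 9, 3], [6, 9, 3]]
`lists[0].append(21)` → shared = [6, 9, 3, 21]; lists = [[6, 9, 3, 21], [6, 9, 3, 21], [6, 9, 3, 21]]
`print(lists[1])` → prints [6, 9, 3, 21]
`print(lists[2])` → prints [6, 9, 3, 21]
`print(shared)` → prints [6, 9, 3, 21]

Answer:
[6, 9, 3, 21]
[6, 9, 3, 21]
[6, 9, 3, 21]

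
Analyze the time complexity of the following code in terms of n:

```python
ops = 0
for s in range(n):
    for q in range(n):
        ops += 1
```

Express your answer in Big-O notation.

Each loop level contributes: n × n. Multiplying the contributions gives O(n^2).

Answer: O(n^2)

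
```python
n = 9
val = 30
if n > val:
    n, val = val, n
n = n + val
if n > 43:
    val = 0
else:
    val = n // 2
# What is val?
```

Trace:
`n = 9` → n = 9
`val = 30` → val = 30
`if n > val: ...` → n > val is False → no variable changes
`n = n + val` → n = 39
`if n > 43: ...` → n > 43 is False, take else branch → val = 19
So val = 19

Answer: 19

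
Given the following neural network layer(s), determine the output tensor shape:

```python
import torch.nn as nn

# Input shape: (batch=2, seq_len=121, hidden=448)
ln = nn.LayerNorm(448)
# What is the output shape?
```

Input: (2, 121, 448) -> Output: (2, 121, 448)

Answer: (2, 121, 448)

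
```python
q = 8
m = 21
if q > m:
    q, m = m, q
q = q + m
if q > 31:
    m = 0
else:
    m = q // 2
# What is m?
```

Trace:
`q = 8` → q = 8
`m = 21` → m = 21
`if q > m: ...` → q > m is False → no variable changes
`q = q + m` → q = 29
`if q > 31: ...` → q > 31 is False, take else branch → m = 14
So m = 14

Answer: 14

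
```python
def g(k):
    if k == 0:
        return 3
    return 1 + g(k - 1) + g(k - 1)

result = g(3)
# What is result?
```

g(k) = 1 + 2·g(k-1), g(0)=3. Closed form: (3+1)·2^3 - 1 = 31.

Answer: 31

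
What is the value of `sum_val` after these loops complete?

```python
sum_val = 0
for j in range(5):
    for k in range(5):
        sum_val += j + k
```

Sum of all j+k for j,k in 5x5
`sum_val` takes the values: 0 → 1 → 3 → 6 → 10 → 11 → 13 → 16 → 20 → 25 → 27 → 30 → 34 → 39 → 45 → 48 → 52 → 57 → 63 → 70 → 74 → 79 → 85 → 92 → 100

Answer: 100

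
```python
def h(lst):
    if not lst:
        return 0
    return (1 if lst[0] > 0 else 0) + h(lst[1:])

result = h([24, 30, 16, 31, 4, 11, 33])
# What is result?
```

Count of positive elements in [24, 30, 16, 31, 4, 11, 33] = 7

Answer: 7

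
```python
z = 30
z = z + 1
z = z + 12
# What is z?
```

Trace:
`z = 30` → z = 30
`z = z + 1` → z = 31
`z = z + 12` → z = 43
So z = 43

Answer: 43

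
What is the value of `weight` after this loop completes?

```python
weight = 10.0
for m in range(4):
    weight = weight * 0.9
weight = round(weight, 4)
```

Exponential decay: 10.0 * 0.9^4
`weight` takes the values: 10.0 → 9.0 → 8.1 → 7.29 → 6.561

Answer: 6.561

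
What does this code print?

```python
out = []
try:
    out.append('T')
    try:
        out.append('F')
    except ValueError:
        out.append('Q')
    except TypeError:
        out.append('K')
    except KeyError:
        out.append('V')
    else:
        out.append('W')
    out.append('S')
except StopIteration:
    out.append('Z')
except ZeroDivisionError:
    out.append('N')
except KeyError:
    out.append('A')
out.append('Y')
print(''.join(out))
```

Execution trace: 'T' (try body) → 'F' (inner try body, no exception) → 'W' (inner else) → 'S' (try body, no exception) → 'Y' (after the try/except). Output: TFWSY

Answer: TFWSY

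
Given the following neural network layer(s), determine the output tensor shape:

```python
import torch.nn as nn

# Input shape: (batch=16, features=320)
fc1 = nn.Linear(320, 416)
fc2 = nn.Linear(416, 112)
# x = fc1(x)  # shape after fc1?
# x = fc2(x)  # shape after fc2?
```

Input: (16, 320) -> after fc1: (16, 416) -> Output: (16, 112)

Answer: (16, 112)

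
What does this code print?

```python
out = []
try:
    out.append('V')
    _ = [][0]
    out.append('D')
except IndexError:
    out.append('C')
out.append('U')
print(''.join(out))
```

Execution trace: 'V' (try body) → 'C' (except IndexError) → 'U' (after the try/except). Output: VCU

Answer: VCU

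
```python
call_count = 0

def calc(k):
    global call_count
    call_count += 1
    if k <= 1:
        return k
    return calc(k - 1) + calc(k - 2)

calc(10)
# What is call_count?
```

Calls(k) = 1 + Calls(k-1) + Calls(k-2); Calls(0)=Calls(1)=1. For k=10 this gives 177.

Answer: 177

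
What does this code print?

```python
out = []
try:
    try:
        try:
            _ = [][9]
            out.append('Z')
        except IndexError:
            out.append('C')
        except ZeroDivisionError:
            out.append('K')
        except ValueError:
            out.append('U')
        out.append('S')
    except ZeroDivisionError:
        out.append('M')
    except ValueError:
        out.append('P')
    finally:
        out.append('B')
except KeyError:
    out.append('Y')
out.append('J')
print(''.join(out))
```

Execution trace: 'C' (inner except IndexError) → 'S' (try body, no exception) → 'B' (finally) → 'J' (after the try/except). Output: CSBJ

Answer: CSBJ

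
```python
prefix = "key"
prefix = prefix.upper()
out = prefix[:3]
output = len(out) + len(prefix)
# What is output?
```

Trace:
`prefix = "key"` → prefix = 'key'
`prefix = prefix.upper()` → prefix = 'KEY'
`out = prefix[:3]` → out = 'KEY'
`output = len(out) + len(prefix)` → output = 6
So output = 6

Answer: 6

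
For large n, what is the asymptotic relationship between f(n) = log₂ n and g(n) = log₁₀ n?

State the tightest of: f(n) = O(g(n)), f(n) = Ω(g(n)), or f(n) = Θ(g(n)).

log₂ n vs log₁₀ n: f(n) = Θ(g(n)) — they are asymptotically equivalent (log bases differ by a constant factor).

Answer: f(n) = Θ(g(n)) — they are asymptotically equivalent (log bases differ by a constant factor).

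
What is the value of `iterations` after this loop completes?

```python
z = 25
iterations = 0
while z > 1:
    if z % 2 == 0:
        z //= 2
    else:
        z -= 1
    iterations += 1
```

Steps to reduce 25 to 1
`iterations` takes the values: 0 → 1 → 2 → 3 → 4 → 5 → 6

Answer: 6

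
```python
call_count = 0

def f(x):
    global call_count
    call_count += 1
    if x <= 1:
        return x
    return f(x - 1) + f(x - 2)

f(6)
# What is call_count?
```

Calls(x) = 1 + Calls(x-1) + Calls(x-2); Calls(0)=Calls(1)=1. For x=6 this gives 25.

Answer: 25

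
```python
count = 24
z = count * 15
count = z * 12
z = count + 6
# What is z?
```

Trace:
`count = 24` → count = 24
`z = count * 15` → z = 360
`count = z * 12` → count = 4320
`z = count + 6` → z = 4326
So z = 4326

Answer: 4326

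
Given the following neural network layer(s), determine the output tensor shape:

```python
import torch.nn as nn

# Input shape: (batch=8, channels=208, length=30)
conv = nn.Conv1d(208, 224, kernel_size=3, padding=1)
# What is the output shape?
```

Input: (8, 208, 30) -> Output: (8, 224, 30)

Answer: (8, 224, 30)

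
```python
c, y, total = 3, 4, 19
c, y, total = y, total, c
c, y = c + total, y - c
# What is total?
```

Trace:
`c, y, total = 3, 4, 19` → c = 3; y = 4; total = 19
`c, y, total = y, total, c` → c = 4; y = 19; total = 3
`c, y = c + total, y - c` → c = 7; y = 15
So total = 3

Answer: 3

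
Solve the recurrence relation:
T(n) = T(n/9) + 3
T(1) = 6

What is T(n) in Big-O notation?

Each step divides n by 9 and adds 3. After log_9(n) steps we reach T(1)=6. So T(n) = 3·log_9(n) + 6 = O(log n).

Answer: O(log n)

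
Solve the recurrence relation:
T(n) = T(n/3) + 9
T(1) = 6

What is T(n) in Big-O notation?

Each step divides n by 3 and adds 9. After log_3(n) steps we reach T(1)=6. So T(n) = 9·log_3(n) + 6 = O(log n).

Answer: O(log n)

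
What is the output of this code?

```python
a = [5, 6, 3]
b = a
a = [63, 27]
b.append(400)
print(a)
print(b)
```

Key concept: rebinding vs mutation: a is rebound to a new list, b still points at the original.
Step by step:
`a = [5, 6, 3]` → a = [5, 6, 3]
`b = a` → b = [5, 6, 3] (same object as a)
`a = [63, 27]` → a = [63, 27]
`b.append(400)` → b = [5, 6, 3, 400]
`print(a)` → prints [63, 27]
`print(b)` → prints [5, 6, 3, 400]

Answer:
[63, 27]
[5, 6, 3, 400]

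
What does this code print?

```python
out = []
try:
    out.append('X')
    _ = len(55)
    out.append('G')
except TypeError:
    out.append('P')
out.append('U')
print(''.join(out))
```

Execution trace: 'X' (try body) → 'P' (except TypeError) → 'U' (after the try/except). Output: XPU

Answer: XPU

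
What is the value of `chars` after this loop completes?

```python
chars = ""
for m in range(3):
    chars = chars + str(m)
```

Concatenate digits 0 to 2
`chars` takes the values: "" → "0" → "01" → "012"

Answer: "012"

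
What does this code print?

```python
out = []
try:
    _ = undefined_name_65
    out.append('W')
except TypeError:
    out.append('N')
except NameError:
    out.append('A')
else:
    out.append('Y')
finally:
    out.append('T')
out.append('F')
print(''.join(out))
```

Execution trace: 'A' (except NameError) → 'T' (finally) → 'F' (after the try/except). Output: ATF

Answer: ATF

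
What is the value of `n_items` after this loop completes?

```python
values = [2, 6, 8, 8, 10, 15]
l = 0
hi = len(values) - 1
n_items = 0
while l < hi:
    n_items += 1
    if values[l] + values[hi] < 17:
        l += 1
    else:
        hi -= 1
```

Steps to find pair summing to 17
`n_items` takes the values: 0 → 1 → 2 → 3 → 4 → 5

Answer: 5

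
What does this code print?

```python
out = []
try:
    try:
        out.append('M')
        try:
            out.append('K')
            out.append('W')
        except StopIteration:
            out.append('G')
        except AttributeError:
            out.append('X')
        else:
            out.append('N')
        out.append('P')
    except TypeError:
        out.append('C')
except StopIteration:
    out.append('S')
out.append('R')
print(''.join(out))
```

Execution trace: 'M' (try body) → 'K' (inner try body) → 'W' (inner try body, no exception) → 'N' (inner else) → 'P' (try body, no exception) → 'R' (after the try/except). Output: MKWNPR

Answer: MKWNPR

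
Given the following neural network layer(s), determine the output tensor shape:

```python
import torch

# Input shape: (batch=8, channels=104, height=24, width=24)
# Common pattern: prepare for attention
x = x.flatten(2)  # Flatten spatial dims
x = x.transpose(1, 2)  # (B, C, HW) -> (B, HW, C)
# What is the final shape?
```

Input: (8, 104, 24, 24) -> after flatten(2): (8, 104, 576) -> Output: (8, 576, 104)

Answer: (8, 576, 104)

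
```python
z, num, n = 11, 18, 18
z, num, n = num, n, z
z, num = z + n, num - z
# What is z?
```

Trace:
`z, num, n = 11, 18, 18` → z = 11; num = 18; n = 18
`z, num, n = num, n, z` → z = 18; num = 18; n = 11
`z, num = z + n, num - z` → z = 29; num = 0
So z = 29

Answer: 29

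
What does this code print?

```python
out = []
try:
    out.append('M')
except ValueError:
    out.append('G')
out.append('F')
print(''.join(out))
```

Execution trace: 'M' (try body, no exception) → 'F' (after the try/except). Output: MF

Answer: MF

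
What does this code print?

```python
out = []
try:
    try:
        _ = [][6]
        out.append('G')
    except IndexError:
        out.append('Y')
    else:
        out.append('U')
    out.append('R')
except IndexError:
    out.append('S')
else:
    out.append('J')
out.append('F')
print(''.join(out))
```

Execution trace: 'Y' (inner except IndexError) → 'R' (try body, no exception) → 'J' (else) → 'F' (after the try/except). Output: YRJF

Answer: YRJF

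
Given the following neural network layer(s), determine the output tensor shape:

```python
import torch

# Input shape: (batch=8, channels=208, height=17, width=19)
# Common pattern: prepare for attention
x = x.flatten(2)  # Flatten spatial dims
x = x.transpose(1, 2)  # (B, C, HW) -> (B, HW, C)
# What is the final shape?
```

Input: (8, 208, 17, 19) -> after flatten(2): (8, 208, 323) -> Output: (8, 323, 208)

Answer: (8, 323, 208)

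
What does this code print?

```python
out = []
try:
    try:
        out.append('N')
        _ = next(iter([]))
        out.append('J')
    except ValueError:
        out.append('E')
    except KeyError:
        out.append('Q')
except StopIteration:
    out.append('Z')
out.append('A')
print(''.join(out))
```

Execution trace: 'N' (inner try body) → 'Z' (outer except StopIteration) → 'A' (after the try/except). Output: NZA

Answer: NZA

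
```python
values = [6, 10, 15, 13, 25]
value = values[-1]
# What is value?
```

Trace:
`values = [6, 10, 15, 13, 25]` → values = [6, 10, 15, 13, 25]
`value = values[-1]` → value = 25
So value = 25

Answer: 25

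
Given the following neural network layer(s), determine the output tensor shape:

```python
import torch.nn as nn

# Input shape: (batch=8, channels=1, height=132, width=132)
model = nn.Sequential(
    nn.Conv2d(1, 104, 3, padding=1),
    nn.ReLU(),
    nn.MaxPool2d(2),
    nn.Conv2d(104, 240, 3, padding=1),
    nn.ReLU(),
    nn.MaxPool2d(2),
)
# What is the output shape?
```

Input: (8, 1, 132, 132) -> after first Conv2d: (8, 104, 132, 132) -> after first MaxPool2d: (8, 104, 66, 66) -> after second Conv2d: (8, 240, 66, 66) -> Output: (8, 240, 33, 33)

Answer: (8, 240, 33, 33)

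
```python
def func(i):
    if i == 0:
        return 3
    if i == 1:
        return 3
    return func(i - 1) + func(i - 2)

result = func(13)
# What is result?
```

Build up from base cases: func(0)=3, func(1)=3, func(2)=6, func(3)=9, func(4)=15, func(5)=24, func(6)=39, ..., func(13)=1131

Answer: 1131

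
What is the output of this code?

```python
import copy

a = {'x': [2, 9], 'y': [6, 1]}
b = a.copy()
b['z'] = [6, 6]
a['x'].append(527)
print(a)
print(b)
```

Key concept: shallow copy of dict with mutable values.
Step by step:
`a = {'x': [2, 9], 'y': [6, 1]}` → a = {'x': [2, 9], 'y': [6, 1]}
`b = a.copy()` → b = {'x': [2, 9], 'y': [6, 1]}
`b['z'] = [6, 6]` → b = {'x': [2, 9], 'y': [6, 1], 'z': [6, 6]}
`a['x'].append(527)` → a = {'x': [2, 9, 527], 'y': [6, 1]}; b = {'x': [2, 9, 527], 'y': [6, 1], 'z': [6, 6]}
`print(a)` → prints {'x': [2, 9, 527], 'y': [6, 1]}
`print(b)` → prints {'x': [2, 9, 527], 'y': [6, 1], 'z': [6, 6]}

Answer:
{'x': [2, 9, 527], 'y': [6, 1]}
{'x': [2, 9, 527], 'y': [6, 1], 'z': [6, 6]}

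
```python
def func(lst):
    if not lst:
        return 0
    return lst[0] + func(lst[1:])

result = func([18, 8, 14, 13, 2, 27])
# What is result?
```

18 + 8 + 14 + 13 + 2 + 27 + 0 = 82

Answer: 82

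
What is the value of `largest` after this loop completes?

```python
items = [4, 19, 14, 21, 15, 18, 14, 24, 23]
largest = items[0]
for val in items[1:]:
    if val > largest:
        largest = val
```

Maximum of [4, 19, 14, 21, 15, 18, 14, 24, 23]
`largest` takes the values: 4 → 19 → 21 → 24

Answer: 24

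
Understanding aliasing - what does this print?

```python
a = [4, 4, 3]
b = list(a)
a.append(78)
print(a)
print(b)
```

Key concept: list() constructor creates copy.
Step by step:
`a = [4, 4, 3]` → a = [4, 4, 3]
`b = list(a)` → b = [4, 4, 3]
`a.append(78)` → a = [4, 4, 3, 78]
`print(a)` → prints [4, 4, 3, 78]
`print(b)` → prints [4, 4, 3]

Answer:
[4, 4, 3, 78]
[4, 4, 3]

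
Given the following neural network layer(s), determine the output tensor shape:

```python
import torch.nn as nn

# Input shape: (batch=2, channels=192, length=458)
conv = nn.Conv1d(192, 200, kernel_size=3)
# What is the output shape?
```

Input: (2, 192, 458) -> Output: (2, 200, 456)

Answer: (2, 200, 456)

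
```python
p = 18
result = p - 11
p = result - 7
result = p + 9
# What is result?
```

Trace:
`p = 18` → p = 18
`result = p - 11` → result = 7
`p = result - 7` → p = 0
`result = p + 9` → result = 9
So result = 9

Answer: 9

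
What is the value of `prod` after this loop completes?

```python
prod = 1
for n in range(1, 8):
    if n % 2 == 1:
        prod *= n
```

Product of odd numbers 1 to 7
`prod` takes the values: 1 → 3 → 15 → 105

Answer: 105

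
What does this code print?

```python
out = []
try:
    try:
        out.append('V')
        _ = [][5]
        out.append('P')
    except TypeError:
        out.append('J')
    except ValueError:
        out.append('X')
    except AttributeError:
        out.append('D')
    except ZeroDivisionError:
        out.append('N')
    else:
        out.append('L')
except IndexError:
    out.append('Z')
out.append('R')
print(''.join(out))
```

Execution trace: 'V' (try body) → 'Z' (outer except IndexError) → 'R' (after the try/except). Output: VZR

Answer: VZR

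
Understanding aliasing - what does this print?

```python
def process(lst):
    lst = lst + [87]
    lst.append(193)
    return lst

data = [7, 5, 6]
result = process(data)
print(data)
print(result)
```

Key concept: rebinding parameter vs mutation.
Step by step:
`data = [7, 5, 6]` → data = [7, 5, 6]
`result = process(data)` → result = [7, 5, 6, 87, 193]
`print(data)` → prints [7, 5, 6]
`print(result)` → prints [7, 5, 6, 87, 193]

Answer:
[7, 5, 6]
[7, 5, 6, 87, 193]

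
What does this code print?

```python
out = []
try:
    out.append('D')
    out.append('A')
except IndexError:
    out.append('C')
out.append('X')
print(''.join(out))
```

Execution trace: 'D' (try body) → 'A' (try body, no exception) → 'X' (after the try/except). Output: DAX

Answer: DAX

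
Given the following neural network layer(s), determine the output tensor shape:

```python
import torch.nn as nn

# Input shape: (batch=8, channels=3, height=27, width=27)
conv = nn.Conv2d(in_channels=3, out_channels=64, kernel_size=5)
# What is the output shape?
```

Input: (8, 3, 27, 27) -> Output: (8, 64, 23, 23)

Answer: (8, 64, 23, 23)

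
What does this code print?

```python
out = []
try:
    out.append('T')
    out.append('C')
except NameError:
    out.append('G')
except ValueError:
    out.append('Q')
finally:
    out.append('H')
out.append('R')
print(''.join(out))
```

Execution trace: 'T' (try body) → 'C' (try body, no exception) → 'H' (finally) → 'R' (after the try/except). Output: TCHR

Answer: TCHR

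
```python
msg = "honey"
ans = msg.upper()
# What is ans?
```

Trace:
`msg = "honey"` → msg = 'honey'
`ans = msg.upper()` → ans = 'HONEY'
So ans = 'HONEY'

Answer: 'HONEY'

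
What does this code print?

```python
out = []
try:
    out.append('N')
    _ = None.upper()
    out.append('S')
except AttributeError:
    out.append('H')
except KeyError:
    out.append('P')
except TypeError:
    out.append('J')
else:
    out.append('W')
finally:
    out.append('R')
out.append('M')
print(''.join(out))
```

Execution trace: 'N' (try body) → 'H' (except AttributeError) → 'R' (finally) → 'M' (after the try/except). Output: NHRM

Answer: NHRM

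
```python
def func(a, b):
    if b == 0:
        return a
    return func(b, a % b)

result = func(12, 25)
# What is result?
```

func(12, 25) -> func(25, 12) -> func(12, 1) -> func(1, 0) -> 1

Answer: 1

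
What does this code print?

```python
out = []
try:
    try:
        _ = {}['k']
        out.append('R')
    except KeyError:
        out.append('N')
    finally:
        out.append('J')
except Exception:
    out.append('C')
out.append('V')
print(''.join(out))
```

Execution trace: 'N' (inner except KeyError) → 'J' (inner finally) → 'V' (after the try/except). Output: NJV

Answer: NJV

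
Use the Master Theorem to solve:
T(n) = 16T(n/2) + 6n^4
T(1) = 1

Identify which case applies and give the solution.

a=16, b=2, f(n)=6n^4. log_2(16) = 4. Since c=4 = 4, Case 2 applies: T(n) = Θ(n^log_b(a) · log n) = O(n^4 log n).

Answer: O(n^4 log n) - Case 2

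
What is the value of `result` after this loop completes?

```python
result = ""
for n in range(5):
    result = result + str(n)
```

Concatenate digits 0 to 4
`result` takes the values: "" → "0" → "01" → "012" → "0123" → "01234"

Answer: "01234"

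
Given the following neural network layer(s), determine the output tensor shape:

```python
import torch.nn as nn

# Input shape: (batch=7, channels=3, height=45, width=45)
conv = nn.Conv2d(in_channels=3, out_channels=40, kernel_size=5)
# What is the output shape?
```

Input: (7, 3, 45, 45) -> Output: (7, 40, 41, 41)

Answer: (7, 40, 41, 41)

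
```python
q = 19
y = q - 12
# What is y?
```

Trace:
`q = 19` → q = 19
`y = q - 12` → y = 7
So y = 7

Answer: 7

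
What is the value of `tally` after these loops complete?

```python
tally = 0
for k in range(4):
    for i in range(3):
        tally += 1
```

4 * 3 = 12
`tally` takes the values: 0 → 1 → 2 → 3 → 4 → 5 → 6 → 7 → 8 → 9 → 10 → 11 → 12

Answer: 12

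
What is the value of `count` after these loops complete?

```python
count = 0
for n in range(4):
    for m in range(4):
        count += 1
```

4 * 4 = 16
`count` takes the values: 0 → 1 → 2 → 3 → 4 → 5 → 6 → 7 → 8 → 9 → 10 → 11 → 12 → 13 → 14 → 15 → 16

Answer: 16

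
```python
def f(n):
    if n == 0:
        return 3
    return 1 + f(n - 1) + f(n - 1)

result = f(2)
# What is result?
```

f(n) = 1 + 2·f(n-1), f(0)=3. Closed form: (3+1)·2^2 - 1 = 15.

Answer: 15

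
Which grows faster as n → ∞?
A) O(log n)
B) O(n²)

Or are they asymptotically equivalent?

O(log n) vs O(n²): Higher order terms dominate.

Answer: B) O(n²) grows faster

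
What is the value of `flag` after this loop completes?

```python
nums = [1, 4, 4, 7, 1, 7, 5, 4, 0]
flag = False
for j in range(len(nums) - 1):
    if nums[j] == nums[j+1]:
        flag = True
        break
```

Check consecutive duplicates in [1, 4, 4, 7, 1, 7, 5, 4, 0]
`flag` takes the values: False → True

Answer: True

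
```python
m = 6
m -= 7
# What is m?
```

Trace:
`m = 6` → m = 6
`m -= 7` → m = -1
So m = -1

Answer: -1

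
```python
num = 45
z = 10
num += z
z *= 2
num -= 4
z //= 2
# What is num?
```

Trace:
`num = 45` → num = 45
`z = 10` → z = 10
`num += z` → num = 55
`z *= 2` → z = 20
`num -= 4` → num = 51
`z //= 2` → z = 10
So num = 51

Answer: 51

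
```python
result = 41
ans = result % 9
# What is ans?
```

Trace:
`result = 41` → result = 41
`ans = result % 9` → ans = 5
So ans = 5

Answer: 5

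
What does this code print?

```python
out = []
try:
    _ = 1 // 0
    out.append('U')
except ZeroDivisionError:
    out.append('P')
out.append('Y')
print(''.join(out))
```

Execution trace: 'P' (except ZeroDivisionError) → 'Y' (after the try/except). Output: PY

Answer: PY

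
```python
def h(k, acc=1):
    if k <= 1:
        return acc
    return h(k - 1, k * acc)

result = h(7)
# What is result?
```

Accumulator trace (n, acc): (7, 1) -> (6, 7) -> (5, 42) -> (4, 210) -> (3, 840) -> (2, 2520) -> (1, 5040) -> return 5040

Answer: 5040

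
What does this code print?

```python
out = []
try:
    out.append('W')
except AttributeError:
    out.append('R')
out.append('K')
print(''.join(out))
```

Execution trace: 'W' (try body, no exception) → 'K' (after the try/except). Output: WK

Answer: WK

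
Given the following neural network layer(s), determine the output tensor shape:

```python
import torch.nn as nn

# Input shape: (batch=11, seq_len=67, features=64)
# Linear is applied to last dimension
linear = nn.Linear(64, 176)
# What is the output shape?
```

Input: (11, 67, 64) -> Output: (11, 67, 176)

Answer: (11, 67, 176)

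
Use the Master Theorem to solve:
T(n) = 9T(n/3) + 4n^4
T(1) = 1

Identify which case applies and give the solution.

a=9, b=3, f(n)=4n^4. log_3(9) = 2. Since c=4 > 2 and the regularity condition holds (9(n/3)^4 = (9/3^4)n^4 with 9/3^4 < 1), Case 3 applies: T(n) = Θ(f(n)) = O(n^4).

Answer: O(n^4) - Case 3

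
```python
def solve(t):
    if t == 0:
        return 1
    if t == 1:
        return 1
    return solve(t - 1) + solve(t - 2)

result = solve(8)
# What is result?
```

Build up from base cases: solve(0)=1, solve(1)=1, solve(2)=2, solve(3)=3, solve(4)=5, solve(5)=8, solve(6)=13, ..., solve(8)=34

Answer: 34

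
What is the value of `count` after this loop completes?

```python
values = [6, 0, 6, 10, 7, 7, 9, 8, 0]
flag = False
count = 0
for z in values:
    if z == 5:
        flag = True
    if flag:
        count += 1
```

Count elements after first 5 in [6, 0, 6, 10, 7, 7, 9, 8, 0]
`count` takes the values: 0

Answer: 0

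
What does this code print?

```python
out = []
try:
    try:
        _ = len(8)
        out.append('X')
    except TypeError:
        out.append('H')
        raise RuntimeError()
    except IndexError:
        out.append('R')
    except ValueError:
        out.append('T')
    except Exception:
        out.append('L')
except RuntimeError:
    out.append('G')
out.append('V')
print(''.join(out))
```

Execution trace: 'H' (except TypeError) → 'G' (outer except RuntimeError) → 'V' (after the try/except). Output: HGV

Answer: HGV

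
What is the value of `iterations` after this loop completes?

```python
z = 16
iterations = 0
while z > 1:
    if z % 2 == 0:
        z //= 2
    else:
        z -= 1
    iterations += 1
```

Steps to reduce 16 to 1
`iterations` takes the values: 0 → 1 → 2 → 3 → 4

Answer: 4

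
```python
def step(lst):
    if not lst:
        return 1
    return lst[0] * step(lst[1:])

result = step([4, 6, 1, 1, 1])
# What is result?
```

Product over [4, 6, 1, 1, 1] = 4 * 6 * 1 * 1 * 1 = 24

Answer: 24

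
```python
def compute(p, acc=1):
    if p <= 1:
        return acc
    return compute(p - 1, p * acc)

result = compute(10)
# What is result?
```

Accumulator trace (n, acc): (10, 1) -> (9, 10) -> (8, 90) -> (7, 720) -> (6, 5040) -> (5, 30240) -> (4, 151200) -> (3, 604800) -> (2, 1814400) -> (1, 3628800) -> return 3628800

Answer: 3628800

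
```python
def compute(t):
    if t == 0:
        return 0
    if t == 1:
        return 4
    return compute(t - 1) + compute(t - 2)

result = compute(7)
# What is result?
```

Build up from base cases: compute(0)=0, compute(1)=4, compute(2)=4, compute(3)=8, compute(4)=12, compute(5)=20, compute(6)=32, ..., compute(7)=52

Answer: 52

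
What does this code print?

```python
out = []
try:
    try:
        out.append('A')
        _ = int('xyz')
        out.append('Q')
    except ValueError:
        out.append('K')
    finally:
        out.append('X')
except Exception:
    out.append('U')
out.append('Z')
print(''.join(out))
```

Execution trace: 'A' (inner try body) → 'K' (inner except ValueError) → 'X' (inner finally) → 'Z' (after the try/except). Output: AKXZ

Answer: AKXZ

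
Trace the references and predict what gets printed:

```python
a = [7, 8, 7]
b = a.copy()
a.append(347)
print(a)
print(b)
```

Key concept: list.copy() creates independent copy.
Step by step:
`a = [7, 8, 7]` → a = [7, 8, 7]
`b = a.copy()` → b = [7, 8, 7]
`a.append(347)` → a = [7, 8, 7, 347]
`print(a)` → prints [7, 8, 7, 347]
`print(b)` → prints [7, 8, 7]

Answer:
[7, 8, 7, 347]
[7, 8, 7]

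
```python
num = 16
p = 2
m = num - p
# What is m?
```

Trace:
`num = 16` → num = 16
`p = 2` → p = 2
`m = num - p` → m = 14
So m = 14

Answer: 14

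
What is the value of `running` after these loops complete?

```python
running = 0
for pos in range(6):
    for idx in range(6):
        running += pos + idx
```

Sum of all pos+idx for pos,idx in 6x6
`running` takes the values: 0 → 1 → 3 → 6 → 10 → 15 → 16 → 18 → 21 → 25 → 30 → 36 → 38 → 41 → 45 → 50 → 56 → 63 → 66 → 70 → 75 → 81 → 88 → 96 → 100 → 105 → 111 → 118 → 126 → 135 → 140 → 146 → 153 → 161 → 170 → 180

Answer: 180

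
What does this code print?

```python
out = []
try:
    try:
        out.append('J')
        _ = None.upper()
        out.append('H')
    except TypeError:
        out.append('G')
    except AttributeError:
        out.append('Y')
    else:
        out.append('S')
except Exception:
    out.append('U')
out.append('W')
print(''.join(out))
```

Execution trace: 'J' (inner try body) → 'Y' (inner except AttributeError) → 'W' (after the try/except). Output: JYW

Answer: JYW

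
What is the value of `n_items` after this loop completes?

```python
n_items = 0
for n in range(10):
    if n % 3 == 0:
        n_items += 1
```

Count numbers divisible by 3 in range(10)
`n_items` takes the values: 0 → 1 → 2 → 3 → 4

Answer: 4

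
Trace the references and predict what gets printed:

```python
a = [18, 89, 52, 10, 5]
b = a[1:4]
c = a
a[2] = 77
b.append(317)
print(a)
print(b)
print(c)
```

Key concept: slice vs alias.
Step by step:
`a = [18, 89, 52, 10, 5]` → a = [18, 89, 52, 10, 5]
`b = a[1:4]` → b = [89, 52, 10]
`c = a` → c = [18, 89, 52, 10, 5] (same object as a)
`a[2] = 77` → a = [18, 89, 77, 10, 5] (same object as c); c = [18, 89, 77, 10, 5] (same object as a)
`b.append(317)` → b = [89, 52, 10, 317]
`print(a)` → prints [18, 89, 77, 10, 5]
`print(b)` → prints [89, 52, 10, 317]
`print(c)` → prints [18, 89, 77, 10, 5]

Answer:
[18, 89, 77, 10, 5]
[89, 52, 10, 317]
[18, 89, 77, 10, 5]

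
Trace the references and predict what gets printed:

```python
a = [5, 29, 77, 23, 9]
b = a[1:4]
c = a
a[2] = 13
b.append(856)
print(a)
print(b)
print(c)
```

Key concept: slice vs alias.
Step by step:
`a = [5, 29, 77, 23, 9]` → a = [5, 29, 77, 23, 9]
`b = a[1:4]` → b = [29, 77, 23]
`c = a` → c = [5, 29, 77, 23, 9] (same object as a)
`a[2] = 13` → a = [5, 29, 13, 23, 9] (same object as c); c = [5, 29, 13, 23, 9] (same object as a)
`b.append(856)` → b = [29, 77, 23, 856]
`print(a)` → prints [5, 29, 13, 23, 9]
`print(b)` → prints [29, 77, 23, 856]
`print(c)` → prints [5, 29, 13, 23, 9]

Answer:
[5, 29, 13, 23, 9]
[29, 77, 23, 856]
[5, 29, 13, 23, 9]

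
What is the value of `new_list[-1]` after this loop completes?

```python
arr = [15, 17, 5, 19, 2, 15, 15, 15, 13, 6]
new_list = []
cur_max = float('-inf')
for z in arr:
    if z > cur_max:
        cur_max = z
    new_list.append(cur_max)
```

Running max ends at 19
`new_list` takes the values: [] → [15] → [15, 17] → [15, 17, 17] → [15, 17, 17, 19] → [15, 17, 17, 19, 19] → [15, 17, 17, 19, 19, 19] → [15, 17, 17, 19, 19, 19, 19] → [15, 17, 17, 19, 19, 19, 19, 19] → [15, 17, 17, 19, 19, 19, 19, 19, 19] → [15, 17, 17, 19, 19, 19, 19, 19, 19, 19]
So `new_list[-1]` = 19

Answer: 19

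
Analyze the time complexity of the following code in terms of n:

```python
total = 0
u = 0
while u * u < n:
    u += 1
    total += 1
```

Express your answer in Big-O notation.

Each loop level contributes: √n. Multiplying the contributions gives O(√n).

Answer: O(√n)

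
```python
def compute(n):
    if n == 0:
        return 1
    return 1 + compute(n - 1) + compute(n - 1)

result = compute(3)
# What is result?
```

compute(n) = 1 + 2·compute(n-1), compute(0)=1. Closed form: (1+1)·2^3 - 1 = 15.

Answer: 15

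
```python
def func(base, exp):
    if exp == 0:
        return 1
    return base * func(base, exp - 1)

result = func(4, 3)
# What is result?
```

func(4, 3) = 4 * 4 * 4 = 64

Answer: 64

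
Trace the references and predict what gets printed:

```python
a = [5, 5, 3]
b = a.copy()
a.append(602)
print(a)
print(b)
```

Key concept: list.copy() creates independent copy.
Step by step:
`a = [5, 5, 3]` → a = [5, 5, 3]
`b = a.copy()` → b = [5, 5, 3]
`a.append(602)` → a = [5, 5, 3, 602]
`print(a)` → prints [5, 5, 3, 602]
`print(b)` → prints [5, 5, 3]

Answer:
[5, 5, 3, 602]
[5, 5, 3]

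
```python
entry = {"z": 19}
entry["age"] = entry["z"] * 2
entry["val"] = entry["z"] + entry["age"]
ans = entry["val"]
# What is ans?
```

Trace:
`entry = {"z": 19}` → entry = {'z': 19}
`entry["age"] = entry["z"] * 2` → entry = {'z': 19, 'age': 38}
`entry["val"] = entry["z"] + entry["age"]` → entry = {'z': 19, 'age': 38, 'val': 57}
`ans = entry["val"]` → ans = 57
So ans = 57

Answer: 57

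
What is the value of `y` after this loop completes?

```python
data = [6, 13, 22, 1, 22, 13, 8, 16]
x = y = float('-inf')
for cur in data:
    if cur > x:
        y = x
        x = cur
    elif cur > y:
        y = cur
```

Second largest (with repeats) in [6, 13, 22, 1, 22, 13, 8, 16]
`y` takes the values: -inf → 6 → 13 → 22

Answer: 22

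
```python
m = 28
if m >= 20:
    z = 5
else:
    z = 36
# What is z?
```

Trace:
`m = 28` → m = 28
`if m >= 20: ...` → m >= 20 is True → z = 5
So z = 5

Answer: 5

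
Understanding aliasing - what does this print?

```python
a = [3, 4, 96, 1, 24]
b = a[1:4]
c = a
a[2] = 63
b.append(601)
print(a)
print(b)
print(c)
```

Key concept: slice vs alias.
Step by step:
`a = [3, 4, 96, 1, 24]` → a = [3, 4, 96, 1, 24]
`b = a[1:4]` → b = [4, 96, 1]
`c = a` → c = [3, 4, 96, 1, 24] (same object as a)
`a[2] = 63` → a = [3, 4, 63, 1, 24] (same object as c); c = [3, 4, 63, 1, 24] (same object as a)
`b.append(601)` → b = [4, 96, 1, 601]
`print(a)` → prints [3, 4, 63, 1, 24]
`print(b)` → prints [4, 96, 1, 601]
`print(c)` → prints [3, 4, 63, 1, 24]

Answer:
[3, 4, 63, 1, 24]
[4, 96, 1, 601]
[3, 4, 63, 1, 24]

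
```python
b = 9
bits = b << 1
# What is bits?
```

Trace:
`b = 9` → b = 9
`bits = b << 1` → bits = 18
So bits = 18

Answer: 18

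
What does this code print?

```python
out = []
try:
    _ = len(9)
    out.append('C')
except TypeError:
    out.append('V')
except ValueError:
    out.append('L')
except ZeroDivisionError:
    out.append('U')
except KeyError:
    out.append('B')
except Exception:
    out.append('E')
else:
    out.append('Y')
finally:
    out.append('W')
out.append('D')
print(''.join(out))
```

Execution trace: 'V' (except TypeError) → 'W' (finally) → 'D' (after the try/except). Output: VWD

Answer: VWD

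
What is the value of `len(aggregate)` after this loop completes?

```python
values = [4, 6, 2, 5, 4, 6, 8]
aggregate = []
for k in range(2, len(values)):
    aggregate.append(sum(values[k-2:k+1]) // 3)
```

Number of 3-element averages
`aggregate` takes the values: [] → [4] → [4, 4] → [4, 4, 3] → [4, 4, 3, 5] → [4, 4, 3, 5, 6]
So `len(aggregate)` = 5

Answer: 5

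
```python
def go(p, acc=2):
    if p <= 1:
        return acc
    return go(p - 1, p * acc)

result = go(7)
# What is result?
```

Accumulator trace (n, acc): (7, 2) -> (6, 14) -> (5, 84) -> (4, 420) -> (3, 1680) -> (2, 5040) -> (1, 10080) -> return 10080

Answer: 10080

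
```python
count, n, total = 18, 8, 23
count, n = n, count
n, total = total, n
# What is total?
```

Trace:
`count, n, total = 18, 8, 23` → count = 18; n = 8; total = 23
`count, n = n, count` → count = 8; n = 18
`n, total = total, n` → n = 23; total = 18
So total = 18

Answer: 18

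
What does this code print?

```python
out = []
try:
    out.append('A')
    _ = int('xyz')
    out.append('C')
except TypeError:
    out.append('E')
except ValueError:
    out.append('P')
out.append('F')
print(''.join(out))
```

Execution trace: 'A' (try body) → 'P' (except ValueError) → 'F' (after the try/except). Output: APF

Answer: APF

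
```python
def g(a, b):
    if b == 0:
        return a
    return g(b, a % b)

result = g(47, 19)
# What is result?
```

g(47, 19) -> g(19, 9) -> g(9, 1) -> g(1, 0) -> 1

Answer: 1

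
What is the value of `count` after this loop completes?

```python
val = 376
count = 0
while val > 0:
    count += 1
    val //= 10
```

Count digits by repeated division by 10
`count` takes the values: 0 → 1 → 2 → 3

Answer: 3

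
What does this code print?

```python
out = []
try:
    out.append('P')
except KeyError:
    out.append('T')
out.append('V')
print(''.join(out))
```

Execution trace: 'P' (try body, no exception) → 'V' (after the try/except). Output: PV

Answer: PV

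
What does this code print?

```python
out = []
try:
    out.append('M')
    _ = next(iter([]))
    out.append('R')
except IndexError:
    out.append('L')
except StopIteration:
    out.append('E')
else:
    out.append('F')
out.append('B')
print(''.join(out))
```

Execution trace: 'M' (try body) → 'E' (except StopIteration) → 'B' (after the try/except). Output: MEB

Answer: MEB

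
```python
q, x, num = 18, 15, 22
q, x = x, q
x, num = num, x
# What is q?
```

Trace:
`q, x, num = 18, 15, 22` → q = 18; x = 15; num = 22
`q, x = x, q` → q = 15; x = 18
`x, num = num, x` → x = 22; num = 18
So q = 15

Answer: 15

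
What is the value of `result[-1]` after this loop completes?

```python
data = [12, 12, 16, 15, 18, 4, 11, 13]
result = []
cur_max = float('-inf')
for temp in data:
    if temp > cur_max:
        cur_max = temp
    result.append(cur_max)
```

Running max ends at 18
`result` takes the values: [] → [12] → [12, 12] → [12, 12, 16] → [12, 12, 16, 16] → [12, 12, 16, 16, 18] → [12, 12, 16, 16, 18, 18] → [12, 12, 16, 16, 18, 18, 18] → [12, 12, 16, 16, 18, 18, 18, 18]
So `result[-1]` = 18

Answer: 18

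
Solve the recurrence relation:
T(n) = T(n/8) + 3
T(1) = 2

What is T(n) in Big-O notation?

Each step divides n by 8 and adds 3. After log_8(n) steps we reach T(1)=2. So T(n) = 3·log_8(n) + 2 = O(log n).

Answer: O(log n)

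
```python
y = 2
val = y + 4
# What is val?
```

Trace:
`y = 2` → y = 2
`val = y + 4` → val = 6
So val = 6

Answer: 6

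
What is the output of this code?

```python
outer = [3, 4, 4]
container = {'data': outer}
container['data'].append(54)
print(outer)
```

Key concept: dict holds reference to list.
Step by step:
`outer = [3, 4, 4]` → outer = [3, 4, 4]
`container = {'data': outer}` → container = {'data': [3, 4, 4]}
`container['data'].append(54)` → outer = [3, 4, 4, 54]; container = {'data': [3, 4, 4, 54]}
`print(outer)` → prints [3, 4, 4, 54]

Answer: [3, 4, 4, 54]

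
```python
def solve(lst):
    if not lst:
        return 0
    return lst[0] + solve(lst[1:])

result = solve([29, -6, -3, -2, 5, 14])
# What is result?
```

29 + (-6) + (-3) + (-2) + 5 + 14 + 0 = 37

Answer: 37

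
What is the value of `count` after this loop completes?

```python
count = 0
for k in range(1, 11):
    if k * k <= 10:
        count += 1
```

Count numbers where k² ≤ 10
`count` takes the values: 0 → 1 → 2 → 3

Answer: 3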